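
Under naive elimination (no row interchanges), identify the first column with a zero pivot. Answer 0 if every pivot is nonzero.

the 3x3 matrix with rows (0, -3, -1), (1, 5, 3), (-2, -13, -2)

first zero-pivot column = 1

Naive forward elimination:
Pivot entry (1,1) is zero but row 2 has 1 in column 1 -> naive elimination stops; a row interchange (e.g. R1 <-> R2) would be required here.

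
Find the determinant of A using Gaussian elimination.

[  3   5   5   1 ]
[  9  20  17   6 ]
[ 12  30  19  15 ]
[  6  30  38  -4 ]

det(A) = -150

Forward elimination:
R2 <- R2 - (3)*R1:  [ 0  5  2  3 ]
R3 <- R3 - (4)*R1:  [  0  10  -1  11 ]
R4 <- R4 - (2)*R1:  [  0  20  28  -6 ]
R3 <- R3 - (2)*R2:  [  0   0  -5   5 ]
R4 <- R4 - (4)*R2:  [   0    0   20  -18 ]
R4 <- R4 - (-4)*R3:  [ 0  0  0  2 ]
Upper-triangular form:
[ 3  5   5  1 ]
[ 0  5   2  3 ]
[ 0  0  -5  5 ]
[ 0  0   0  2 ]
det(A) = (-1)^0 * (3) * (5) * (-5) * (2) = -150  (0 row swaps -> sign +1)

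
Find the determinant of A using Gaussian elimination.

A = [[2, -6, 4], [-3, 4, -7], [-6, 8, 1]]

Forward elimination:
R2 <- R2 - (-3/2)*R1:  [  0  -5  -1 ]
R3 <- R3 - (-3)*R1:  [   0  -10   13 ]
R3 <- R3 - (2)*R2:  [  0   0  15 ]
Upper-triangular form:
[ 2  -6   4 ]
[ 0  -5  -1 ]
[ 0   0  15 ]
det(A) = (-1)^0 * (2) * (-5) * (15) = -150  (0 row swaps -> sign +1)

det(A) = -150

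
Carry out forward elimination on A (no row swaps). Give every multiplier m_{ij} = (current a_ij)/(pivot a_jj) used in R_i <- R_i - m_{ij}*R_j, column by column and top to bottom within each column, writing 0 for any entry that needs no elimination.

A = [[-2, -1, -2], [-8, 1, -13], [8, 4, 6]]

Forward elimination:
R2 <- R2 - (4)*R1:  [  0   5  -5 ]
R3 <- R3 - (-4)*R1:  [  0   0  -2 ]
R3: entry in column 2 is already 0 -> m_{32} = 0 (no row operation needed)
Multipliers (in order of application): m_{21} = 4, m_{31} = -4, m_{32} = 0

multipliers: 4, -4, 0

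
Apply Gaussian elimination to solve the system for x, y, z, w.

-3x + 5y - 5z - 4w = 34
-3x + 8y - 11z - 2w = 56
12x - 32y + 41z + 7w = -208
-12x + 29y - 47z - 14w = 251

Forward elimination on [A|b]:
R2 <- R2 - (1)*R1:  [  0   3  -6   2  22 ]
R3 <- R3 - (-4)*R1:  [   0  -12   21   -9  -72 ]
R4 <- R4 - (4)*R1:  [   0    9  -27    2  115 ]
R3 <- R3 - (-4)*R2:  [  0   0  -3  -1  16 ]
R4 <- R4 - (3)*R2:  [  0   0  -9  -4  49 ]
R4 <- R4 - (3)*R3:  [  0   0   0  -1   1 ]
Row echelon form:
[ -3  5  -5  -4  |  34 ]
[  0  3  -6   2  |  22 ]
[  0  0  -3  -1  |  16 ]
[  0  0   0  -1  |   1 ]
Back-substitution:
w = (1) / -1 = -1
z = (16 - (-1)*(-1)) / -3 = -5
y = (22 - (-6)*(-5) - (2)*(-1)) / 3 = -2
x = (34 - (5)*(-2) - (-5)*(-5) - (-4)*(-1)) / -3 = -5

(-5, -2, -5, -1)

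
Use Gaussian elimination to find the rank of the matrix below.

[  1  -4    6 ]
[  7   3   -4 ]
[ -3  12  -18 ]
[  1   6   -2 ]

rank(A) = 3

Row reduction:
R2 <- R2 - (7)*R1:  [   0   31  -46 ]
R3 <- R3 - (-3)*R1:  [ 0  0  0 ]
R4 <- R4 - (1)*R1:  [  0  10  -8 ]
R4 <- R4 - (10/31)*R2:  [      0       0  212/31 ]
R3 <-> R4   (pivot in column 3 was zero)
[ 1  -4       6 ]
[ 0  31     -46 ]
[ 0   0  212/31 ]
[ 0   0       0 ]
Row echelon form:
[ 1  -4       6 ]
[ 0  31     -46 ]
[ 0   0  212/31 ]
[ 0   0       0 ]
Nonzero rows / pivot columns: 3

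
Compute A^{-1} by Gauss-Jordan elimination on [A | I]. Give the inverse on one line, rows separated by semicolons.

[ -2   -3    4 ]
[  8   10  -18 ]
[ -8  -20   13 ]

Gauss-Jordan on [A | I]:
R1 <- (1/-2)*R1:  [    1   3/2    -2  |  -1/2     0     0 ]
R2 <- R2 - (8)*R1:  [  0  -2  -2  |   4   1   0 ]
R3 <- R3 - (-8)*R1:  [  0  -8  -3  |  -4   0   1 ]
R2 <- (1/-2)*R2:  [    0     1     1  |    -2  -1/2     0 ]
R1 <- R1 - (3/2)*R2:  [    1     0  -7/2  |   5/2   3/4     0 ]
R3 <- R3 - (-8)*R2:  [   0    0    5  |  -20   -4    1 ]
R3 <- (1/5)*R3:  [    0     0     1  |    -4  -4/5   1/5 ]
R1 <- R1 - (-7/2)*R3:  [      1       0       0  |   -23/2  -41/20    7/10 ]
R2 <- R2 - (1)*R3:  [    0     1     0  |     2  3/10  -1/5 ]
Right block of [I | A^{-1}] is the inverse:
[ -23/2  -41/20  7/10 ]
[     2    3/10  -1/5 ]
[    -4    -4/5   1/5 ]

inverse = [-23/2 -41/20 7/10; 2 3/10 -1/5; -4 -4/5 1/5]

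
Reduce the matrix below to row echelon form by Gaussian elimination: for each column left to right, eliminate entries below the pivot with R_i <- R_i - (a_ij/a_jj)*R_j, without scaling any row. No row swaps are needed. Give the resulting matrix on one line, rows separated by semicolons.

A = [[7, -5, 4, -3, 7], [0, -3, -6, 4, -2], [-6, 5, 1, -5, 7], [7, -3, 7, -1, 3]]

REF = [7 -5 4 -3 7; 0 -3 -6 4 -2; 0 0 3 -139/21 263/21; 0 0 0 155/63 -73/63]

Forward elimination:
R3 <- R3 - (-6/7)*R1:  [     0    5/7   31/7  -53/7     13 ]
R4 <- R4 - (1)*R1:  [  0   2   3   2  -4 ]
R3 <- R3 - (-5/21)*R2:  [       0        0        3  -139/21   263/21 ]
R4 <- R4 - (-2/3)*R2:  [     0      0     -1   14/3  -16/3 ]
R4 <- R4 - (-1/3)*R3:  [      0       0       0  155/63  -73/63 ]
Row echelon form:
[ 7  -5   4       -3       7 ]
[ 0  -3  -6        4      -2 ]
[ 0   0   3  -139/21  263/21 ]
[ 0   0   0   155/63  -73/63 ]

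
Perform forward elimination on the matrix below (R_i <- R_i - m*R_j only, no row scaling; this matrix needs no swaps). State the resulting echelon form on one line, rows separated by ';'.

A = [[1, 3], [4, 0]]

REF = [1 3; 0 -12]

Forward elimination:
R2 <- R2 - (4)*R1:  [   0  -12 ]
Row echelon form:
[ 1    3 ]
[ 0  -12 ]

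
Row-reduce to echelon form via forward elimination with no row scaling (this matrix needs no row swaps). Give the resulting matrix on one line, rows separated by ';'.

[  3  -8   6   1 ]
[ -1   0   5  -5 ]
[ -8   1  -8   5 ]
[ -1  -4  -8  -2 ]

REF = [3 -8 6 1; 0 -8/3 7 -14/3; 0 0 -363/8 173/4; 0 0 0 -4501/363]

Forward elimination:
R2 <- R2 - (-1/3)*R1:  [     0   -8/3      7  -14/3 ]
R3 <- R3 - (-8/3)*R1:  [     0  -61/3      8   23/3 ]
R4 <- R4 - (-1/3)*R1:  [     0  -20/3     -6   -5/3 ]
R3 <- R3 - (61/8)*R2:  [      0       0  -363/8   173/4 ]
R4 <- R4 - (5/2)*R2:  [     0      0  -47/2     10 ]
R4 <- R4 - (188/363)*R3:  [         0          0          0  -4501/363 ]
Row echelon form:
[ 3    -8       6          1 ]
[ 0  -8/3       7      -14/3 ]
[ 0     0  -363/8      173/4 ]
[ 0     0       0  -4501/363 ]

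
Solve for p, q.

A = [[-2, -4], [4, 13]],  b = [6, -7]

Forward elimination on [A|b]:
R2 <- R2 - (-2)*R1:  [ 0  5  5 ]
Row echelon form:
[ -2  -4  |  6 ]
[  0   5  |  5 ]
Back-substitution:
q = (5) / 5 = 1
p = (6 - (-4)*(1)) / -2 = -5

(-5, 1)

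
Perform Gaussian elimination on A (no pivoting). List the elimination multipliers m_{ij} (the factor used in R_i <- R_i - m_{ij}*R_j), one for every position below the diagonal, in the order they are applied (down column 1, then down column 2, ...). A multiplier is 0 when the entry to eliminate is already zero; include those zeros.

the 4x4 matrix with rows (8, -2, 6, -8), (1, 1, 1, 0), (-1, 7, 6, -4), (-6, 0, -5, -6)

Forward elimination:
R2 <- R2 - (1/8)*R1:  [   0  5/4  1/4    1 ]
R3 <- R3 - (-1/8)*R1:  [    0  27/4  27/4    -5 ]
R4 <- R4 - (-3/4)*R1:  [    0  -3/2  -1/2   -12 ]
R3 <- R3 - (27/5)*R2:  [     0      0   27/5  -52/5 ]
R4 <- R4 - (-6/5)*R2:  [     0      0   -1/5  -54/5 ]
R4 <- R4 - (-1/27)*R3:  [       0        0        0  -302/27 ]
Multipliers (in order of application): m_{21} = 1/8, m_{31} = -1/8, m_{41} = -3/4, m_{32} = 27/5, m_{42} = -6/5, m_{43} = -1/27

multipliers: 1/8, -1/8, -3/4, 27/5, -6/5, -1/27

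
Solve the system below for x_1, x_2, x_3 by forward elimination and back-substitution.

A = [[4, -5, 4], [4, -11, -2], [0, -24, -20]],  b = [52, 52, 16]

Forward elimination on [A|b]:
R2 <- R2 - (1)*R1:  [  0  -6  -6   0 ]
R3 <- R3 - (4)*R2:  [  0   0   4  16 ]
Row echelon form:
[ 4  -5   4  |  52 ]
[ 0  -6  -6  |   0 ]
[ 0   0   4  |  16 ]
Back-substitution:
x_3 = (16) / 4 = 4
x_2 = (0 - (-6)*(4)) / -6 = -4
x_1 = (52 - (-5)*(-4) - (4)*(4)) / 4 = 4

(4, -4, 4)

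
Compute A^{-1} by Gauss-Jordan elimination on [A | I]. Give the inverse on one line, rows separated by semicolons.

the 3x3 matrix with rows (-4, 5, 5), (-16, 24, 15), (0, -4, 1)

Gauss-Jordan on [A | I]:
R1 <- (1/-4)*R1:  [    1  -5/4  -5/4  |  -1/4     0     0 ]
R2 <- R2 - (-16)*R1:  [  0   4  -5  |  -4   1   0 ]
R2 <- (1/4)*R2:  [    0     1  -5/4  |    -1   1/4     0 ]
R1 <- R1 - (-5/4)*R2:  [      1       0  -45/16  |    -3/2    5/16       0 ]
R3 <- R3 - (-4)*R2:  [  0   0  -4  |  -4   1   1 ]
R3 <- (1/-4)*R3:  [    0     0     1  |     1  -1/4  -1/4 ]
R1 <- R1 - (-45/16)*R3:  [      1       0       0  |   21/16  -25/64  -45/64 ]
R2 <- R2 - (-5/4)*R3:  [     0      1      0  |    1/4  -1/16  -5/16 ]
Right block of [I | A^{-1}] is the inverse:
[ 21/16  -25/64  -45/64 ]
[   1/4   -1/16   -5/16 ]
[     1    -1/4    -1/4 ]

inverse = [21/16 -25/64 -45/64; 1/4 -1/16 -5/16; 1 -1/4 -1/4]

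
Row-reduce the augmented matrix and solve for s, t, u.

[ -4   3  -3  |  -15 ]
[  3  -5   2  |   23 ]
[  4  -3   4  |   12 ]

Forward elimination on [A|b]:
R2 <- R2 - (-3/4)*R1:  [     0  -11/4   -1/4   47/4 ]
R3 <- R3 - (-1)*R1:  [  0   0   1  -3 ]
Row echelon form:
[ -4      3    -3  |   -15 ]
[  0  -11/4  -1/4  |  47/4 ]
[  0      0     1  |    -3 ]
Back-substitution:
u = (-3) / 1 = -3
t = (47/4 - (-1/4)*(-3)) / (-11/4) = -4
s = (-15 - (3)*(-4) - (-3)*(-3)) / -4 = 3

(3, -4, -3)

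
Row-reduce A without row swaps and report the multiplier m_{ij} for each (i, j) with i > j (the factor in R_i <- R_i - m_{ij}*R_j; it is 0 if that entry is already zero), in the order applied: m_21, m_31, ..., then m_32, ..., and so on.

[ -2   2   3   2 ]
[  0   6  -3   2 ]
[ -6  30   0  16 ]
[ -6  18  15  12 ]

Forward elimination:
R2: entry in column 1 is already 0 -> m_{21} = 0 (no row operation needed)
R3 <- R3 - (3)*R1:  [  0  24  -9  10 ]
R4 <- R4 - (3)*R1:  [  0  12   6   6 ]
R3 <- R3 - (4)*R2:  [ 0  0  3  2 ]
R4 <- R4 - (2)*R2:  [  0   0  12   2 ]
R4 <- R4 - (4)*R3:  [  0   0   0  -6 ]
Multipliers (in order of application): m_{21} = 0, m_{31} = 3, m_{41} = 3, m_{32} = 4, m_{42} = 2, m_{43} = 4

multipliers: 0, 3, 3, 4, 2, 4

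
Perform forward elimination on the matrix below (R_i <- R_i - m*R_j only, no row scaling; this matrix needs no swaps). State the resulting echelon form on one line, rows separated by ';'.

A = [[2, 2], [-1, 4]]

Forward elimination:
R2 <- R2 - (-1/2)*R1:  [ 0  5 ]
Row echelon form:
[ 2  2 ]
[ 0  5 ]

REF = [2 2; 0 5]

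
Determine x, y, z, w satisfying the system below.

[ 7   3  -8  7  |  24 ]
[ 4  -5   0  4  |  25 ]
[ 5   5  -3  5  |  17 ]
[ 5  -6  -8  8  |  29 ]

Forward elimination on [A|b]:
R2 <- R2 - (4/7)*R1:  [     0  -47/7   32/7      0   79/7 ]
R3 <- R3 - (5/7)*R1:  [    0  20/7  19/7     0  -1/7 ]
R4 <- R4 - (5/7)*R1:  [     0  -57/7  -16/7      3   83/7 ]
R3 <- R3 - (-20/47)*R2:  [      0       0  219/47       0  219/47 ]
R4 <- R4 - (57/47)*R2:  [       0        0  -368/47        3   -86/47 ]
R4 <- R4 - (-368/219)*R3:  [ 0  0  0  3  6 ]
Row echelon form:
[ 7      3      -8  7  |      24 ]
[ 0  -47/7    32/7  0  |    79/7 ]
[ 0      0  219/47  0  |  219/47 ]
[ 0      0       0  3  |       6 ]
Back-substitution:
w = (6) / 3 = 2
z = (219/47) / (219/47) = 1
y = (79/7 - (32/7)*(1)) / (-47/7) = -1
x = (24 - (3)*(-1) - (-8)*(1) - (7)*(2)) / 7 = 3

(3, -1, 1, 2)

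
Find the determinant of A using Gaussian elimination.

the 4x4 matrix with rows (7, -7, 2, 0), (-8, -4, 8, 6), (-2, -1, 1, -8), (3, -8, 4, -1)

det(A) = 618

Forward elimination:
R2 <- R2 - (-8/7)*R1:  [    0   -12  72/7     6 ]
R3 <- R3 - (-2/7)*R1:  [    0    -3  11/7    -8 ]
R4 <- R4 - (3/7)*R1:  [    0    -5  22/7    -1 ]
R3 <- R3 - (1/4)*R2:  [     0      0     -1  -19/2 ]
R4 <- R4 - (5/12)*R2:  [    0     0  -8/7  -7/2 ]
R4 <- R4 - (8/7)*R3:  [      0       0       0  103/14 ]
Upper-triangular form:
[ 7   -7     2       0 ]
[ 0  -12  72/7       6 ]
[ 0    0    -1   -19/2 ]
[ 0    0     0  103/14 ]
det(A) = (-1)^0 * (7) * (-12) * (-1) * (103/14) = 618  (0 row swaps -> sign +1)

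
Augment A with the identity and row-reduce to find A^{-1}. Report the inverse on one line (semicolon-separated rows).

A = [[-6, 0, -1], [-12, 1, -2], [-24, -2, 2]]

inverse = [1/18 -1/18 -1/36; -2 1 0; -4/3 1/3 1/6]

Gauss-Jordan on [A | I]:
R1 <- (1/-6)*R1:  [    1     0   1/6  |  -1/6     0     0 ]
R2 <- R2 - (-12)*R1:  [  0   1   0  |  -2   1   0 ]
R3 <- R3 - (-24)*R1:  [  0  -2   6  |  -4   0   1 ]
R3 <- R3 - (-2)*R2:  [  0   0   6  |  -8   2   1 ]
R3 <- (1/6)*R3:  [    0     0     1  |  -4/3   1/3   1/6 ]
R1 <- R1 - (1/6)*R3:  [     1      0      0  |   1/18  -1/18  -1/36 ]
Right block of [I | A^{-1}] is the inverse:
[ 1/18  -1/18  -1/36 ]
[   -2      1      0 ]
[ -4/3    1/3    1/6 ]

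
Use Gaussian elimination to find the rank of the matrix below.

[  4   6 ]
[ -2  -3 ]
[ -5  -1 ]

Row reduction:
R2 <- R2 - (-1/2)*R1:  [ 0  0 ]
R3 <- R3 - (-5/4)*R1:  [    0  13/2 ]
R2 <-> R3   (pivot in column 2 was zero)
[ 4     6 ]
[ 0  13/2 ]
[ 0     0 ]
Row echelon form:
[ 4     6 ]
[ 0  13/2 ]
[ 0     0 ]
Nonzero rows / pivot columns: 2

rank(A) = 2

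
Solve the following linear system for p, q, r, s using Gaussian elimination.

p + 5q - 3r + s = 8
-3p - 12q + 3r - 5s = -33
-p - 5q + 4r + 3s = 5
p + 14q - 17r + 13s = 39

Forward elimination on [A|b]:
R2 <- R2 - (-3)*R1:  [  0   3  -6  -2  -9 ]
R3 <- R3 - (-1)*R1:  [  0   0   1   4  13 ]
R4 <- R4 - (1)*R1:  [   0    9  -14   12   31 ]
R4 <- R4 - (3)*R2:  [  0   0   4  18  58 ]
R4 <- R4 - (4)*R3:  [ 0  0  0  2  6 ]
Row echelon form:
[ 1  5  -3   1  |   8 ]
[ 0  3  -6  -2  |  -9 ]
[ 0  0   1   4  |  13 ]
[ 0  0   0   2  |   6 ]
Back-substitution:
s = (6) / 2 = 3
r = (13 - (4)*(3)) / 1 = 1
q = (-9 - (-6)*(1) - (-2)*(3)) / 3 = 1
p = (8 - (5)*(1) - (-3)*(1) - (1)*(3)) / 1 = 3

(3, 1, 1, 3)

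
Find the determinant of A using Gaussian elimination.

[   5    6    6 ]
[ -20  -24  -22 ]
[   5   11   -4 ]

Forward elimination:
R2 <- R2 - (-4)*R1:  [ 0  0  2 ]
R3 <- R3 - (1)*R1:  [   0    5  -10 ]
R2 <-> R3   (pivot in column 2 was zero)
[ 5  6    6 ]
[ 0  5  -10 ]
[ 0  0    2 ]
Upper-triangular form:
[ 5  6    6 ]
[ 0  5  -10 ]
[ 0  0    2 ]
det(A) = (-1)^1 * (5) * (5) * (2) = -50  (1 row swap -> sign -1)

det(A) = -50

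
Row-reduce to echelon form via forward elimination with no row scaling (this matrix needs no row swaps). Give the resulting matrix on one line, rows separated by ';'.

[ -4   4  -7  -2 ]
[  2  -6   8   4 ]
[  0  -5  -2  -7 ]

REF = [-4 4 -7 -2; 0 -4 9/2 3; 0 0 -61/8 -43/4]

Forward elimination:
R2 <- R2 - (-1/2)*R1:  [   0   -4  9/2    3 ]
R3 <- R3 - (5/4)*R2:  [     0      0  -61/8  -43/4 ]
Row echelon form:
[ -4   4     -7     -2 ]
[  0  -4    9/2      3 ]
[  0   0  -61/8  -43/4 ]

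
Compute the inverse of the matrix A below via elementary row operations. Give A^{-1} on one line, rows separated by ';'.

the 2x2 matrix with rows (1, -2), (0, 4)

inverse = [1 1/2; 0 1/4]

Gauss-Jordan on [A | I]:
R2 <- (1/4)*R2:  [   0    1  |    0  1/4 ]
R1 <- R1 - (-2)*R2:  [   1    0  |    1  1/2 ]
Right block of [I | A^{-1}] is the inverse:
[ 1  1/2 ]
[ 0  1/4 ]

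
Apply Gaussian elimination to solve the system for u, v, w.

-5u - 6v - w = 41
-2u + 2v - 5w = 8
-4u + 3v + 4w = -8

(-3, -4, -2)

Forward elimination on [A|b]:
R2 <- R2 - (2/5)*R1:  [     0   22/5  -23/5  -42/5 ]
R3 <- R3 - (4/5)*R1:  [      0    39/5    24/5  -204/5 ]
R3 <- R3 - (39/22)*R2:  [       0        0   285/22  -285/11 ]
Row echelon form:
[ -5    -6      -1  |       41 ]
[  0  22/5   -23/5  |    -42/5 ]
[  0     0  285/22  |  -285/11 ]
Back-substitution:
w = (-285/11) / (285/22) = -2
v = (-42/5 - (-23/5)*(-2)) / (22/5) = -4
u = (41 - (-6)*(-4) - (-1)*(-2)) / -5 = -3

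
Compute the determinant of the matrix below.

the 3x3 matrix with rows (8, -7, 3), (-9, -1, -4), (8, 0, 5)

det(A) = -107

Forward elimination:
R2 <- R2 - (-9/8)*R1:  [     0  -71/8   -5/8 ]
R3 <- R3 - (1)*R1:  [ 0  7  2 ]
R3 <- R3 - (-56/71)*R2:  [      0       0  107/71 ]
Upper-triangular form:
[ 8     -7       3 ]
[ 0  -71/8    -5/8 ]
[ 0      0  107/71 ]
det(A) = (-1)^0 * (8) * (-71/8) * (107/71) = -107  (0 row swaps -> sign +1)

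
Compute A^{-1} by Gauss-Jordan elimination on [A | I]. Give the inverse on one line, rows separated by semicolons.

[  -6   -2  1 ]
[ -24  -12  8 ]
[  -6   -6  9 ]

inverse = [-5/8 1/8 -1/24; 7/4 -1/2 1/4; 3/4 -1/4 1/4]

Gauss-Jordan on [A | I]:
R1 <- (1/-6)*R1:  [    1   1/3  -1/6  |  -1/6     0     0 ]
R2 <- R2 - (-24)*R1:  [  0  -4   4  |  -4   1   0 ]
R3 <- R3 - (-6)*R1:  [  0  -4   8  |  -1   0   1 ]
R2 <- (1/-4)*R2:  [    0     1    -1  |     1  -1/4     0 ]
R1 <- R1 - (1/3)*R2:  [    1     0   1/6  |  -1/2  1/12     0 ]
R3 <- R3 - (-4)*R2:  [  0   0   4  |   3  -1   1 ]
R3 <- (1/4)*R3:  [    0     0     1  |   3/4  -1/4   1/4 ]
R1 <- R1 - (1/6)*R3:  [     1      0      0  |   -5/8    1/8  -1/24 ]
R2 <- R2 - (-1)*R3:  [    0     1     0  |   7/4  -1/2   1/4 ]
Right block of [I | A^{-1}] is the inverse:
[ -5/8   1/8  -1/24 ]
[  7/4  -1/2    1/4 ]
[  3/4  -1/4    1/4 ]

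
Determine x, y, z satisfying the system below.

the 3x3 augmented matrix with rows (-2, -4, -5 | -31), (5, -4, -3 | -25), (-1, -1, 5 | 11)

(0, 4, 3)

Forward elimination on [A|b]:
R2 <- R2 - (-5/2)*R1:  [      0     -14   -31/2  -205/2 ]
R3 <- R3 - (1/2)*R1:  [    0     1  15/2  53/2 ]
R3 <- R3 - (-1/14)*R2:  [      0       0  179/28  537/28 ]
Row echelon form:
[ -2   -4      -5  |     -31 ]
[  0  -14   -31/2  |  -205/2 ]
[  0    0  179/28  |  537/28 ]
Back-substitution:
z = (537/28) / (179/28) = 3
y = (-205/2 - (-31/2)*(3)) / -14 = 4
x = (-31 - (-4)*(4) - (-5)*(3)) / -2 = 0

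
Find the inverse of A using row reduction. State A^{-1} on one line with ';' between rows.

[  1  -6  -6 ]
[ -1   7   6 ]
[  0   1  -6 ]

Gauss-Jordan on [A | I]:
R2 <- R2 - (-1)*R1:  [ 0  1  0  |  1  1  0 ]
R1 <- R1 - (-6)*R2:  [  1   0  -6  |   7   6   0 ]
R3 <- R3 - (1)*R2:  [  0   0  -6  |  -1  -1   1 ]
R3 <- (1/-6)*R3:  [    0     0     1  |   1/6   1/6  -1/6 ]
R1 <- R1 - (-6)*R3:  [  1   0   0  |   8   7  -1 ]
Right block of [I | A^{-1}] is the inverse:
[   8    7    -1 ]
[   1    1     0 ]
[ 1/6  1/6  -1/6 ]

inverse = [8 7 -1; 1 1 0; 1/6 1/6 -1/6]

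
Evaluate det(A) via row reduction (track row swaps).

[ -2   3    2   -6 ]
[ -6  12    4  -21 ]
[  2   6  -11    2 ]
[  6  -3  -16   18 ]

det(A) = -72

Forward elimination:
R2 <- R2 - (3)*R1:  [  0   3  -2  -3 ]
R3 <- R3 - (-1)*R1:  [  0   9  -9  -4 ]
R4 <- R4 - (-3)*R1:  [   0    6  -10    0 ]
R3 <- R3 - (3)*R2:  [  0   0  -3   5 ]
R4 <- R4 - (2)*R2:  [  0   0  -6   6 ]
R4 <- R4 - (2)*R3:  [  0   0   0  -4 ]
Upper-triangular form:
[ -2  3   2  -6 ]
[  0  3  -2  -3 ]
[  0  0  -3   5 ]
[  0  0   0  -4 ]
det(A) = (-1)^0 * (-2) * (3) * (-3) * (-4) = -72  (0 row swaps -> sign +1)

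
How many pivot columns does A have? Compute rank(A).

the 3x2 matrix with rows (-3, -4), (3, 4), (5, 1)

Row reduction:
R2 <- R2 - (-1)*R1:  [ 0  0 ]
R3 <- R3 - (-5/3)*R1:  [     0  -17/3 ]
R2 <-> R3   (pivot in column 2 was zero)
[ -3     -4 ]
[  0  -17/3 ]
[  0      0 ]
Row echelon form:
[ -3     -4 ]
[  0  -17/3 ]
[  0      0 ]
Nonzero rows / pivot columns: 2

rank(A) = 2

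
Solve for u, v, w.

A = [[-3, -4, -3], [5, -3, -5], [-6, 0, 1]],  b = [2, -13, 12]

Forward elimination on [A|b]:
R2 <- R2 - (-5/3)*R1:  [     0  -29/3    -10  -29/3 ]
R3 <- R3 - (2)*R1:  [ 0  8  7  8 ]
R3 <- R3 - (-24/29)*R2:  [      0       0  -37/29       0 ]
Row echelon form:
[ -3     -4      -3  |      2 ]
[  0  -29/3     -10  |  -29/3 ]
[  0      0  -37/29  |      0 ]
Back-substitution:
w = (0) / (-37/29) = 0
v = (-29/3 - (-10)*(0)) / (-29/3) = 1
u = (2 - (-4)*(1) - (-3)*(0)) / -3 = -2

(-2, 1, 0)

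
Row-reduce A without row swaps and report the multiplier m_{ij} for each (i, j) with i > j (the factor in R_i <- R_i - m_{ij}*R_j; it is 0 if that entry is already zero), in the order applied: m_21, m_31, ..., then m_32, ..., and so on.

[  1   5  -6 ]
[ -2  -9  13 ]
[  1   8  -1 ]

Forward elimination:
R2 <- R2 - (-2)*R1:  [ 0  1  1 ]
R3 <- R3 - (1)*R1:  [ 0  3  5 ]
R3 <- R3 - (3)*R2:  [ 0  0  2 ]
Multipliers (in order of application): m_{21} = -2, m_{31} = 1, m_{32} = 3

multipliers: -2, 1, 3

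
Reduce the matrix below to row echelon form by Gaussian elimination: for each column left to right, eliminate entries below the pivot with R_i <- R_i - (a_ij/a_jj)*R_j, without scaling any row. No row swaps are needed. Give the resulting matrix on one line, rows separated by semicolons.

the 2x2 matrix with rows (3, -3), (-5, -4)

REF = [3 -3; 0 -9]

Forward elimination:
R2 <- R2 - (-5/3)*R1:  [  0  -9 ]
Row echelon form:
[ 3  -3 ]
[ 0  -9 ]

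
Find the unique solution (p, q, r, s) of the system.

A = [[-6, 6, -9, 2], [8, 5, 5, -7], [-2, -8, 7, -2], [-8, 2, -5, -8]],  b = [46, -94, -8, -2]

Forward elimination on [A|b]:
R2 <- R2 - (-4/3)*R1:  [     0     13     -7  -13/3  -98/3 ]
R3 <- R3 - (1/3)*R1:  [     0    -10     10   -8/3  -70/3 ]
R4 <- R4 - (4/3)*R1:  [      0      -6       7   -32/3  -190/3 ]
R3 <- R3 - (-10/13)*R2:  [       0        0    60/13       -6  -630/13 ]
R4 <- R4 - (-6/13)*R2:  [        0         0     49/13     -38/3  -3058/39 ]
R4 <- R4 - (49/60)*R3:  [       0        0        0  -233/30   -233/6 ]
Row echelon form:
[ -6   6     -9        2  |       46 ]
[  0  13     -7    -13/3  |    -98/3 ]
[  0   0  60/13       -6  |  -630/13 ]
[  0   0      0  -233/30  |   -233/6 ]
Back-substitution:
s = (-233/6) / (-233/30) = 5
r = (-630/13 - (-6)*(5)) / (60/13) = -4
q = (-98/3 - (-7)*(-4) - (-13/3)*(5)) / 13 = -3
p = (46 - (6)*(-3) - (-9)*(-4) - (2)*(5)) / -6 = -3

(-3, -3, -4, 5)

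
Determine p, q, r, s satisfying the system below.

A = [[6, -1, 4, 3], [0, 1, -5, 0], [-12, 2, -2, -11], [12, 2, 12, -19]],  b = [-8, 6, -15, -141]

Forward elimination on [A|b]:
R3 <- R3 - (-2)*R1:  [   0    0    6   -5  -31 ]
R4 <- R4 - (2)*R1:  [    0     4     4   -25  -125 ]
R4 <- R4 - (4)*R2:  [    0     0    24   -25  -149 ]
R4 <- R4 - (4)*R3:  [   0    0    0   -5  -25 ]
Row echelon form:
[ 6  -1   4   3  |   -8 ]
[ 0   1  -5   0  |    6 ]
[ 0   0   6  -5  |  -31 ]
[ 0   0   0  -5  |  -25 ]
Back-substitution:
s = (-25) / -5 = 5
r = (-31 - (-5)*(5)) / 6 = -1
q = (6 - (-5)*(-1)) / 1 = 1
p = (-8 - (-1)*(1) - (4)*(-1) - (3)*(5)) / 6 = -3

(-3, 1, -1, 5)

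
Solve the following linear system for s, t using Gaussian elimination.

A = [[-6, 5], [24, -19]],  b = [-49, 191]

Forward elimination on [A|b]:
R2 <- R2 - (-4)*R1:  [  0   1  -5 ]
Row echelon form:
[ -6  5  |  -49 ]
[  0  1  |   -5 ]
Back-substitution:
t = (-5) / 1 = -5
s = (-49 - (5)*(-5)) / -6 = 4

(4, -5)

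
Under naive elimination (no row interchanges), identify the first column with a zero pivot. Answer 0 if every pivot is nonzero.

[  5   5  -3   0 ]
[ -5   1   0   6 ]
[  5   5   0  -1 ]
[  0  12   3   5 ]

first zero-pivot column = 0

Naive forward elimination:
R2 <- R2 - (-1)*R1:  [  0   6  -3   6 ]
R3 <- R3 - (1)*R1:  [  0   0   3  -1 ]
R4 <- R4 - (2)*R2:  [  0   0   9  -7 ]
R4 <- R4 - (3)*R3:  [  0   0   0  -4 ]
All pivots nonzero; naive elimination completes without hitting a zero pivot.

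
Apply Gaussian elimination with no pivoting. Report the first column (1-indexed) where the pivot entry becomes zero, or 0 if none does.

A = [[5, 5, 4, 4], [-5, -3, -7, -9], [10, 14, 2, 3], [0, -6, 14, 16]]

Naive forward elimination:
R2 <- R2 - (-1)*R1:  [  0   2  -3  -5 ]
R3 <- R3 - (2)*R1:  [  0   4  -6  -5 ]
R3 <- R3 - (2)*R2:  [ 0  0  0  5 ]
R4 <- R4 - (-3)*R2:  [ 0  0  5  1 ]
Matrix at this point:
[ 5  5   4   4 ]
[ 0  2  -3  -5 ]
[ 0  0   0   5 ]
[ 0  0   5   1 ]
Pivot entry (3,3) is zero but row 4 has 5 in column 3 -> naive elimination stops; a row interchange (e.g. R3 <-> R4) would be required here.

first zero-pivot column = 3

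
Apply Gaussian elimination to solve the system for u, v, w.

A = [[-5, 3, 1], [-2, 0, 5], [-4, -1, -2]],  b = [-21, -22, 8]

Forward elimination on [A|b]:
R2 <- R2 - (2/5)*R1:  [     0   -6/5   23/5  -68/5 ]
R3 <- R3 - (4/5)*R1:  [     0  -17/5  -14/5  124/5 ]
R3 <- R3 - (17/6)*R2:  [     0      0  -95/6  190/3 ]
Row echelon form:
[ -5     3      1  |    -21 ]
[  0  -6/5   23/5  |  -68/5 ]
[  0     0  -95/6  |  190/3 ]
Back-substitution:
w = (190/3) / (-95/6) = -4
v = (-68/5 - (23/5)*(-4)) / (-6/5) = -4
u = (-21 - (3)*(-4) - (1)*(-4)) / -5 = 1

(1, -4, -4)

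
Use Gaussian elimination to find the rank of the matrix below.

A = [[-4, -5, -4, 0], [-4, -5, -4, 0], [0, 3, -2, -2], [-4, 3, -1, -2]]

rank(A) = 3

Row reduction:
R2 <- R2 - (1)*R1:  [ 0  0  0  0 ]
R4 <- R4 - (1)*R1:  [  0   8   3  -2 ]
R2 <-> R3   (pivot in column 2 was zero)
[ -4  -5  -4   0 ]
[  0   3  -2  -2 ]
[  0   0   0   0 ]
[  0   8   3  -2 ]
R4 <- R4 - (8/3)*R2:  [    0     0  25/3  10/3 ]
R3 <-> R4   (pivot in column 3 was zero)
[ -4  -5    -4     0 ]
[  0   3    -2    -2 ]
[  0   0  25/3  10/3 ]
[  0   0     0     0 ]
Row echelon form:
[ -4  -5    -4     0 ]
[  0   3    -2    -2 ]
[  0   0  25/3  10/3 ]
[  0   0     0     0 ]
Nonzero rows / pivot columns: 3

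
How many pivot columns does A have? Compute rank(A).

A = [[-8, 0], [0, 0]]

Row reduction:
Row echelon form:
[ -8  0 ]
[  0  0 ]
Nonzero rows / pivot columns: 1

rank(A) = 1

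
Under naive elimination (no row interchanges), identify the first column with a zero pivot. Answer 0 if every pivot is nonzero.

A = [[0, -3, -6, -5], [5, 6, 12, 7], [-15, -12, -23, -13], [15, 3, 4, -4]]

Naive forward elimination:
Pivot entry (1,1) is zero but row 2 has 5 in column 1 -> naive elimination stops; a row interchange (e.g. R1 <-> R2) would be required here.

first zero-pivot column = 1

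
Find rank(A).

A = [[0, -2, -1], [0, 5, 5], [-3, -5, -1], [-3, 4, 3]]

Row reduction:
R1 <-> R3   (pivot in column 1 was zero)
[ -3  -5  -1 ]
[  0   5   5 ]
[  0  -2  -1 ]
[ -3   4   3 ]
R4 <- R4 - (1)*R1:  [ 0  9  4 ]
R3 <- R3 - (-2/5)*R2:  [ 0  0  1 ]
R4 <- R4 - (9/5)*R2:  [  0   0  -5 ]
R4 <- R4 - (-5)*R3:  [ 0  0  0 ]
Row echelon form:
[ -3  -5  -1 ]
[  0   5   5 ]
[  0   0   1 ]
[  0   0   0 ]
Nonzero rows / pivot columns: 3

rank(A) = 3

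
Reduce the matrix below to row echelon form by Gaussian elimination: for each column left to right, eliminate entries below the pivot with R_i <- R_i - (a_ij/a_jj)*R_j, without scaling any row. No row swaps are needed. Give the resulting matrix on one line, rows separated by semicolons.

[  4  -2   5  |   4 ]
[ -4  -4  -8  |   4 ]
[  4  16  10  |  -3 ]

REF = [4 -2 5 4; 0 -6 -3 8; 0 0 -4 17]

Forward elimination:
R2 <- R2 - (-1)*R1:  [  0  -6  -3   8 ]
R3 <- R3 - (1)*R1:  [  0  18   5  -7 ]
R3 <- R3 - (-3)*R2:  [  0   0  -4  17 ]
Row echelon form:
[ 4  -2   5  |   4 ]
[ 0  -6  -3  |   8 ]
[ 0   0  -4  |  17 ]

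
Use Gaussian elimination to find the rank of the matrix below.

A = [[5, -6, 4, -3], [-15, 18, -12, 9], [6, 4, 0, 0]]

rank(A) = 2

Row reduction:
R2 <- R2 - (-3)*R1:  [ 0  0  0  0 ]
R3 <- R3 - (6/5)*R1:  [     0   56/5  -24/5   18/5 ]
R2 <-> R3   (pivot in column 2 was zero)
[ 5    -6      4    -3 ]
[ 0  56/5  -24/5  18/5 ]
[ 0     0      0     0 ]
Row echelon form:
[ 5    -6      4    -3 ]
[ 0  56/5  -24/5  18/5 ]
[ 0     0      0     0 ]
Nonzero rows / pivot columns: 2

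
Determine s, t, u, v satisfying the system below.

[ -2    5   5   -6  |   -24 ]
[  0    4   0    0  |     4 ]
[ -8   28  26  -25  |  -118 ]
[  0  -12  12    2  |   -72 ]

(2, 1, -5, 0)

Forward elimination on [A|b]:
R3 <- R3 - (4)*R1:  [   0    8    6   -1  -22 ]
R3 <- R3 - (2)*R2:  [   0    0    6   -1  -30 ]
R4 <- R4 - (-3)*R2:  [   0    0   12    2  -60 ]
R4 <- R4 - (2)*R3:  [ 0  0  0  4  0 ]
Row echelon form:
[ -2  5  5  -6  |  -24 ]
[  0  4  0   0  |    4 ]
[  0  0  6  -1  |  -30 ]
[  0  0  0   4  |    0 ]
Back-substitution:
v = (0) / 4 = 0
u = (-30 - (-1)*(0)) / 6 = -5
t = (4) / 4 = 1
s = (-24 - (5)*(1) - (5)*(-5) - (-6)*(0)) / -2 = 2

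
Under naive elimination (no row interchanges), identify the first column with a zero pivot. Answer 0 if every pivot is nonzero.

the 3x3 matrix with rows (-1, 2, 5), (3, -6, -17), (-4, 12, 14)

first zero-pivot column = 2

Naive forward elimination:
R2 <- R2 - (-3)*R1:  [  0   0  -2 ]
R3 <- R3 - (4)*R1:  [  0   4  -6 ]
Matrix at this point:
[ -1  2   5 ]
[  0  0  -2 ]
[  0  4  -6 ]
Pivot entry (2,2) is zero but row 3 has 4 in column 2 -> naive elimination stops; a row interchange (e.g. R2 <-> R3) would be required here.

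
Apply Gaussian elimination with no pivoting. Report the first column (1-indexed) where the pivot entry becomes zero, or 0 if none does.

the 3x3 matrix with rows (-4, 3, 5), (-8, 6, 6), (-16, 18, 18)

Naive forward elimination:
R2 <- R2 - (2)*R1:  [  0   0  -4 ]
R3 <- R3 - (4)*R1:  [  0   6  -2 ]
Matrix at this point:
[ -4  3   5 ]
[  0  0  -4 ]
[  0  6  -2 ]
Pivot entry (2,2) is zero but row 3 has 6 in column 2 -> naive elimination stops; a row interchange (e.g. R2 <-> R3) would be required here.

first zero-pivot column = 2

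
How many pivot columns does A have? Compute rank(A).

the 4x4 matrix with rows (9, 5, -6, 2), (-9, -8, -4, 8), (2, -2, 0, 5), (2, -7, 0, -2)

Row reduction:
R2 <- R2 - (-1)*R1:  [   0   -3  -10   10 ]
R3 <- R3 - (2/9)*R1:  [     0  -28/9    4/3   41/9 ]
R4 <- R4 - (2/9)*R1:  [     0  -73/9    4/3  -22/9 ]
R3 <- R3 - (28/27)*R2:  [       0        0   316/27  -157/27 ]
R4 <- R4 - (73/27)*R2:  [       0        0   766/27  -796/27 ]
R4 <- R4 - (383/158)*R3:  [         0          0          0  -2431/158 ]
Row echelon form:
[ 9   5      -6          2 ]
[ 0  -3     -10         10 ]
[ 0   0  316/27    -157/27 ]
[ 0   0       0  -2431/158 ]
Nonzero rows / pivot columns: 4

rank(A) = 4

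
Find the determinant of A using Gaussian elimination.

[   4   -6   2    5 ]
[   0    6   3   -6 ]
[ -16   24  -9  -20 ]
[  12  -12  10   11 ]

Forward elimination:
R3 <- R3 - (-4)*R1:  [  0   0  -1   0 ]
R4 <- R4 - (3)*R1:  [  0   6   4  -4 ]
R4 <- R4 - (1)*R2:  [ 0  0  1  2 ]
R4 <- R4 - (-1)*R3:  [ 0  0  0  2 ]
Upper-triangular form:
[ 4  -6   2   5 ]
[ 0   6   3  -6 ]
[ 0   0  -1   0 ]
[ 0   0   0   2 ]
det(A) = (-1)^0 * (4) * (6) * (-1) * (2) = -48  (0 row swaps -> sign +1)

det(A) = -48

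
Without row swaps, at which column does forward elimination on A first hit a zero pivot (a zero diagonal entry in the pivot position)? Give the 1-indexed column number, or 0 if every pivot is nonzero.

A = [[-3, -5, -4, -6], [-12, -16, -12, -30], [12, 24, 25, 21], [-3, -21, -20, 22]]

first zero-pivot column = 0

Naive forward elimination:
R2 <- R2 - (4)*R1:  [  0   4   4  -6 ]
R3 <- R3 - (-4)*R1:  [  0   4   9  -3 ]
R4 <- R4 - (1)*R1:  [   0  -16  -16   28 ]
R3 <- R3 - (1)*R2:  [ 0  0  5  3 ]
R4 <- R4 - (-4)*R2:  [ 0  0  0  4 ]
All pivots nonzero; naive elimination completes without hitting a zero pivot.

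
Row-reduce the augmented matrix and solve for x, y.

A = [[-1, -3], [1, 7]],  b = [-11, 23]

(2, 3)

Forward elimination on [A|b]:
R2 <- R2 - (-1)*R1:  [  0   4  12 ]
Row echelon form:
[ -1  -3  |  -11 ]
[  0   4  |   12 ]
Back-substitution:
y = (12) / 4 = 3
x = (-11 - (-3)*(3)) / -1 = 2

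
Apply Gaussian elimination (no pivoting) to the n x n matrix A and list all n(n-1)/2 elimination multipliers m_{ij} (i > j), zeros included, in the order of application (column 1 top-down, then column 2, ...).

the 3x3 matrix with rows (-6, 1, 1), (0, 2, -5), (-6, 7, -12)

multipliers: 0, 1, 3

Forward elimination:
R2: entry in column 1 is already 0 -> m_{21} = 0 (no row operation needed)
R3 <- R3 - (1)*R1:  [   0    6  -13 ]
R3 <- R3 - (3)*R2:  [ 0  0  2 ]
Multipliers (in order of application): m_{21} = 0, m_{31} = 1, m_{32} = 3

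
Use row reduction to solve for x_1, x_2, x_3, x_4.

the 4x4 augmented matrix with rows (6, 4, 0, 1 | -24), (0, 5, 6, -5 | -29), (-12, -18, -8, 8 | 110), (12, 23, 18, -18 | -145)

Forward elimination on [A|b]:
R3 <- R3 - (-2)*R1:  [   0  -10   -8   10   62 ]
R4 <- R4 - (2)*R1:  [   0   15   18  -20  -97 ]
R3 <- R3 - (-2)*R2:  [ 0  0  4  0  4 ]
R4 <- R4 - (3)*R2:  [   0    0    0   -5  -10 ]
Row echelon form:
[ 6  4  0   1  |  -24 ]
[ 0  5  6  -5  |  -29 ]
[ 0  0  4   0  |    4 ]
[ 0  0  0  -5  |  -10 ]
Back-substitution:
x_4 = (-10) / -5 = 2
x_3 = (4) / 4 = 1
x_2 = (-29 - (6)*(1) - (-5)*(2)) / 5 = -5
x_1 = (-24 - (4)*(-5) - (1)*(2)) / 6 = -1

(-1, -5, 1, 2)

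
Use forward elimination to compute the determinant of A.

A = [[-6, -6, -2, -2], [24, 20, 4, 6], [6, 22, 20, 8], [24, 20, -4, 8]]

det(A) = -288

Forward elimination:
R2 <- R2 - (-4)*R1:  [  0  -4  -4  -2 ]
R3 <- R3 - (-1)*R1:  [  0  16  18   6 ]
R4 <- R4 - (-4)*R1:  [   0   -4  -12    0 ]
R3 <- R3 - (-4)*R2:  [  0   0   2  -2 ]
R4 <- R4 - (1)*R2:  [  0   0  -8   2 ]
R4 <- R4 - (-4)*R3:  [  0   0   0  -6 ]
Upper-triangular form:
[ -6  -6  -2  -2 ]
[  0  -4  -4  -2 ]
[  0   0   2  -2 ]
[  0   0   0  -6 ]
det(A) = (-1)^0 * (-6) * (-4) * (2) * (-6) = -288  (0 row swaps -> sign +1)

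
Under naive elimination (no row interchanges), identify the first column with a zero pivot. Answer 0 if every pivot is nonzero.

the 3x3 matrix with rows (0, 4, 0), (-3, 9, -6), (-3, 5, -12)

Naive forward elimination:
Pivot entry (1,1) is zero but row 2 has -3 in column 1 -> naive elimination stops; a row interchange (e.g. R1 <-> R2) would be required here.

first zero-pivot column = 1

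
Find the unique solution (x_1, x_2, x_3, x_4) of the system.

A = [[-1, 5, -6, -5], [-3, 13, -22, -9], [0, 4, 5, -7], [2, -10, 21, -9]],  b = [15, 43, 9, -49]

Forward elimination on [A|b]:
R2 <- R2 - (3)*R1:  [  0  -2  -4   6  -2 ]
R4 <- R4 - (-2)*R1:  [   0    0    9  -19  -19 ]
R3 <- R3 - (-2)*R2:  [  0   0  -3   5   5 ]
R4 <- R4 - (-3)*R3:  [  0   0   0  -4  -4 ]
Row echelon form:
[ -1   5  -6  -5  |  15 ]
[  0  -2  -4   6  |  -2 ]
[  0   0  -3   5  |   5 ]
[  0   0   0  -4  |  -4 ]
Back-substitution:
x_4 = (-4) / -4 = 1
x_3 = (5 - (5)*(1)) / -3 = 0
x_2 = (-2 - (-4)*(0) - (6)*(1)) / -2 = 4
x_1 = (15 - (5)*(4) - (-6)*(0) - (-5)*(1)) / -1 = 0

(0, 4, 0, 1)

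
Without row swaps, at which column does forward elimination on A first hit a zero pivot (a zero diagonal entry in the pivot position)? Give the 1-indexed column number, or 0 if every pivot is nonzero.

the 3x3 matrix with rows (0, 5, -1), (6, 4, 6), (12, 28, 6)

Naive forward elimination:
Pivot entry (1,1) is zero but row 2 has 6 in column 1 -> naive elimination stops; a row interchange (e.g. R1 <-> R2) would be required here.

first zero-pivot column = 1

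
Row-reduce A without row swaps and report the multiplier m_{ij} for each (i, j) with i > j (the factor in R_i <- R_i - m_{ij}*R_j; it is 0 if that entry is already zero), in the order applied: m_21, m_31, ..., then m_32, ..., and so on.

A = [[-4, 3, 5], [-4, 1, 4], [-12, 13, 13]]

multipliers: 1, 3, -2

Forward elimination:
R2 <- R2 - (1)*R1:  [  0  -2  -1 ]
R3 <- R3 - (3)*R1:  [  0   4  -2 ]
R3 <- R3 - (-2)*R2:  [  0   0  -4 ]
Multipliers (in order of application): m_{21} = 1, m_{31} = 3, m_{32} = -2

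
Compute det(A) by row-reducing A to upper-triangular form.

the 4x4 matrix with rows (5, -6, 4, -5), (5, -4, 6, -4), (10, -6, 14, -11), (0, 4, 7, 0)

Forward elimination:
R2 <- R2 - (1)*R1:  [ 0  2  2  1 ]
R3 <- R3 - (2)*R1:  [  0   6   6  -1 ]
R3 <- R3 - (3)*R2:  [  0   0   0  -4 ]
R4 <- R4 - (2)*R2:  [  0   0   3  -2 ]
R3 <-> R4   (pivot in column 3 was zero)
[ 5  -6  4  -5 ]
[ 0   2  2   1 ]
[ 0   0  3  -2 ]
[ 0   0  0  -4 ]
Upper-triangular form:
[ 5  -6  4  -5 ]
[ 0   2  2   1 ]
[ 0   0  3  -2 ]
[ 0   0  0  -4 ]
det(A) = (-1)^1 * (5) * (2) * (3) * (-4) = 120  (1 row swap -> sign -1)

det(A) = 120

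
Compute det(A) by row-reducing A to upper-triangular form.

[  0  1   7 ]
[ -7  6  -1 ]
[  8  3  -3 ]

det(A) = -512

Forward elimination:
R1 <-> R2   (pivot in column 1 was zero)
[ -7  6  -1 ]
[  0  1   7 ]
[  8  3  -3 ]
R3 <- R3 - (-8/7)*R1:  [     0   69/7  -29/7 ]
R3 <- R3 - (69/7)*R2:  [      0       0  -512/7 ]
Upper-triangular form:
[ -7  6      -1 ]
[  0  1       7 ]
[  0  0  -512/7 ]
det(A) = (-1)^1 * (-7) * (1) * (-512/7) = -512  (1 row swap -> sign -1)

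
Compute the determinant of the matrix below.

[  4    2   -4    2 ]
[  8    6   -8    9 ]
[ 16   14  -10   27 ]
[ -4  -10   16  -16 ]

Forward elimination:
R2 <- R2 - (2)*R1:  [ 0  2  0  5 ]
R3 <- R3 - (4)*R1:  [  0   6   6  19 ]
R4 <- R4 - (-1)*R1:  [   0   -8   12  -14 ]
R3 <- R3 - (3)*R2:  [ 0  0  6  4 ]
R4 <- R4 - (-4)*R2:  [  0   0  12   6 ]
R4 <- R4 - (2)*R3:  [  0   0   0  -2 ]
Upper-triangular form:
[ 4  2  -4   2 ]
[ 0  2   0   5 ]
[ 0  0   6   4 ]
[ 0  0   0  -2 ]
det(A) = (-1)^0 * (4) * (2) * (6) * (-2) = -96  (0 row swaps -> sign +1)

det(A) = -96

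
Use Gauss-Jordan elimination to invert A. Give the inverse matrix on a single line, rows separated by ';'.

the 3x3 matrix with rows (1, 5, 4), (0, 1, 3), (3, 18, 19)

inverse = [35/2 23/2 -11/2; -9/2 -7/2 3/2; 3/2 3/2 -1/2]

Gauss-Jordan on [A | I]:
R3 <- R3 - (3)*R1:  [  0   3   7  |  -3   0   1 ]
R1 <- R1 - (5)*R2:  [   1    0  -11  |    1   -5    0 ]
R3 <- R3 - (3)*R2:  [  0   0  -2  |  -3  -3   1 ]
R3 <- (1/-2)*R3:  [    0     0     1  |   3/2   3/2  -1/2 ]
R1 <- R1 - (-11)*R3:  [     1      0      0  |   35/2   23/2  -11/2 ]
R2 <- R2 - (3)*R3:  [    0     1     0  |  -9/2  -7/2   3/2 ]
Right block of [I | A^{-1}] is the inverse:
[ 35/2  23/2  -11/2 ]
[ -9/2  -7/2    3/2 ]
[  3/2   3/2   -1/2 ]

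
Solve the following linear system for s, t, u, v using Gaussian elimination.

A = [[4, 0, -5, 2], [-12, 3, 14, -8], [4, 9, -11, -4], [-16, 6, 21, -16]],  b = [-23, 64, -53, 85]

Forward elimination on [A|b]:
R2 <- R2 - (-3)*R1:  [  0   3  -1  -2  -5 ]
R3 <- R3 - (1)*R1:  [   0    9   -6   -6  -30 ]
R4 <- R4 - (-4)*R1:  [  0   6   1  -8  -7 ]
R3 <- R3 - (3)*R2:  [   0    0   -3    0  -15 ]
R4 <- R4 - (2)*R2:  [  0   0   3  -4   3 ]
R4 <- R4 - (-1)*R3:  [   0    0    0   -4  -12 ]
Row echelon form:
[ 4  0  -5   2  |  -23 ]
[ 0  3  -1  -2  |   -5 ]
[ 0  0  -3   0  |  -15 ]
[ 0  0   0  -4  |  -12 ]
Back-substitution:
v = (-12) / -4 = 3
u = (-15) / -3 = 5
t = (-5 - (-1)*(5) - (-2)*(3)) / 3 = 2
s = (-23 - (-5)*(5) - (2)*(3)) / 4 = -1

(-1, 2, 5, 3)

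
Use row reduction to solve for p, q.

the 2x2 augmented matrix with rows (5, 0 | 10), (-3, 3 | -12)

Forward elimination on [A|b]:
R2 <- R2 - (-3/5)*R1:  [  0   3  -6 ]
Row echelon form:
[ 5  0  |  10 ]
[ 0  3  |  -6 ]
Back-substitution:
q = (-6) / 3 = -2
p = (10) / 5 = 2

(2, -2)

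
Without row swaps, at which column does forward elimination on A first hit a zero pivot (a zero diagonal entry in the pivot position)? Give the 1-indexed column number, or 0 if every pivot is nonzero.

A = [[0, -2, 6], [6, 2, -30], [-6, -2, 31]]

Naive forward elimination:
Pivot entry (1,1) is zero but row 2 has 6 in column 1 -> naive elimination stops; a row interchange (e.g. R1 <-> R2) would be required here.

first zero-pivot column = 1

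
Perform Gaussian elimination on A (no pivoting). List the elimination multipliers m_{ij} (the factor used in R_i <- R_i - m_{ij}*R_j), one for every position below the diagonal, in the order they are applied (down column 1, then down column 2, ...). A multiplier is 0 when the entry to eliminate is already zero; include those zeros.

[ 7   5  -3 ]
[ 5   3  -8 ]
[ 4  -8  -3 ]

Forward elimination:
R2 <- R2 - (5/7)*R1:  [     0   -4/7  -41/7 ]
R3 <- R3 - (4/7)*R1:  [     0  -76/7   -9/7 ]
R3 <- R3 - (19)*R2:  [   0    0  110 ]
Multipliers (in order of application): m_{21} = 5/7, m_{31} = 4/7, m_{32} = 19

multipliers: 5/7, 4/7, 19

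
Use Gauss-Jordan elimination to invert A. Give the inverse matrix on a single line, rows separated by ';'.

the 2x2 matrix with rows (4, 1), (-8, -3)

inverse = [3/4 1/4; -2 -1]

Gauss-Jordan on [A | I]:
R1 <- (1/4)*R1:  [   1  1/4  |  1/4    0 ]
R2 <- R2 - (-8)*R1:  [  0  -1  |   2   1 ]
R2 <- (1/-1)*R2:  [  0   1  |  -2  -1 ]
R1 <- R1 - (1/4)*R2:  [   1    0  |  3/4  1/4 ]
Right block of [I | A^{-1}] is the inverse:
[ 3/4  1/4 ]
[  -2   -1 ]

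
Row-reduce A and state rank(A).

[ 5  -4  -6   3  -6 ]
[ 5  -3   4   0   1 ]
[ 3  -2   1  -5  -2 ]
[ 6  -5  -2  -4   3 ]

Row reduction:
R2 <- R2 - (1)*R1:  [  0   1  10  -3   7 ]
R3 <- R3 - (3/5)*R1:  [     0    2/5   23/5  -34/5    8/5 ]
R4 <- R4 - (6/5)*R1:  [     0   -1/5   26/5  -38/5   51/5 ]
R3 <- R3 - (2/5)*R2:  [     0      0    3/5  -28/5   -6/5 ]
R4 <- R4 - (-1/5)*R2:  [     0      0   36/5  -41/5   58/5 ]
R4 <- R4 - (12)*R3:  [  0   0   0  59  26 ]
Row echelon form:
[ 5  -4   -6      3    -6 ]
[ 0   1   10     -3     7 ]
[ 0   0  3/5  -28/5  -6/5 ]
[ 0   0    0     59    26 ]
Nonzero rows / pivot columns: 4

rank(A) = 4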